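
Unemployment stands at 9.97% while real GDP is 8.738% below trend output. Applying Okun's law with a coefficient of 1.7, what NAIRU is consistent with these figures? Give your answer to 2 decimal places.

4.83%

From Okun's law, u - u* = -(output gap)/β = -(-8.738)/1.7 = 5.14 points.
So u* = 9.97 - 5.14 = 4.83%.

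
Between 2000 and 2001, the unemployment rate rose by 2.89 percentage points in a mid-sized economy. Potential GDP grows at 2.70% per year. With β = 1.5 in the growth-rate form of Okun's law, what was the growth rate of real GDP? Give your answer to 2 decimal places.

Growth-rate Okun's law: g_Y = g_Y* - β × Δu.
g_Y = 2.70 - 1.5 × (2.89) = 2.7 - 4.335 = -1.635%, i.e. -1.64% to 2 d.p.

-1.64%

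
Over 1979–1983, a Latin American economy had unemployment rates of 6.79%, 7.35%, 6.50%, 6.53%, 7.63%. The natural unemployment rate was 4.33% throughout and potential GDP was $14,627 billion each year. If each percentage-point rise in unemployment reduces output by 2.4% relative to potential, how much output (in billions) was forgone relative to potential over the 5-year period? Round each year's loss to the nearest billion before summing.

Year 1979: gap = -2.4 × (6.79 - 4.33) = -5.904%, loss ≈ 14627 × 5.904/100 ≈ 864.
Year 1980: gap = -2.4 × (7.35 - 4.33) = -7.248%, loss ≈ 14627 × 7.248/100 ≈ 1060.
Year 1981: gap = -2.4 × (6.5 - 4.33) = -5.208%, loss ≈ 14627 × 5.208/100 ≈ 762.
Year 1982: gap = -2.4 × (6.53 - 4.33) = -5.28%, loss ≈ 14627 × 5.28/100 ≈ 772.
Year 1983: gap = -2.4 × (7.63 - 4.33) = -7.92%, loss ≈ 14627 × 7.92/100 ≈ 1158.
Total lost output = 864 + 1060 + 762 + 772 + 1158 = 4616 billion.

$4,616 billion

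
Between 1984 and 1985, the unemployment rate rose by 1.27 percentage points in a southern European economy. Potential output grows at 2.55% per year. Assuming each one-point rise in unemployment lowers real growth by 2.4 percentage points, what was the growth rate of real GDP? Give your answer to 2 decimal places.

-0.50%

Growth-rate Okun's law: g_Y = g_Y* - β × Δu.
g_Y = 2.55 - 2.4 × (1.27) = 2.55 - 3.048 = -0.498%, i.e. -0.50% to 2 d.p.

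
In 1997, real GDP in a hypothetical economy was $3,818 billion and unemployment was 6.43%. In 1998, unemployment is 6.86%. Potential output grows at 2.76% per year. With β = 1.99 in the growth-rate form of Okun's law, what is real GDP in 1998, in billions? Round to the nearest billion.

$3,891 billion

Δu = 6.86 - 6.43 = 0.43 points.
Okun's law (growth form): g_Y = g_Y* - β × Δu = 2.76 - 1.99 × (0.43) = 2.76 - 0.8557 = 1.9043%.
Real GDP in the next year = 3818 × (1 + 1.9043/100) = 3818 × 1.019043 ≈ 3891 billion.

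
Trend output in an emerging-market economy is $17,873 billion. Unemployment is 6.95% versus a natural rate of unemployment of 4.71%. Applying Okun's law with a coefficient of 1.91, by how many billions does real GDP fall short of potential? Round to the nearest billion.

$765 billion

Output gap = -1.91 × (6.95 - 4.71) = -1.91 × 2.24 = -4.2784%.
Actual GDP ≈ 17873 × 0.957216 ≈ 17108 billion, so the shortfall is 17873 - 17108 = 765 billion.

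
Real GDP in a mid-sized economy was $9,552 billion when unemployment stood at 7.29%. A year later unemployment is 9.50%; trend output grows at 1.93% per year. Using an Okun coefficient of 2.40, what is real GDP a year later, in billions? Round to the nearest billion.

$9,230 billion

Δu = 9.5 - 7.29 = 2.21 points.
Okun's law (growth form): g_Y = g_Y* - β × Δu = 1.93 - 2.40 × (2.21) = 1.93 - 5.304 = -3.374%.
Real GDP in the next year = 9552 × (1 - 3.374/100) = 9552 × 0.96626 ≈ 9230 billion.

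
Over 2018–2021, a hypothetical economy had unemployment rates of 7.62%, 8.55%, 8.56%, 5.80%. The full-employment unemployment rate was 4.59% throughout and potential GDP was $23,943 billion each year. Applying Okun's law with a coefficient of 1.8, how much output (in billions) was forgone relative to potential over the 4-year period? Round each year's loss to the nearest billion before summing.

$5,245 billion

Year 2018: gap = -1.8 × (7.62 - 4.59) = -5.454%, loss ≈ 23943 × 5.454/100 ≈ 1306.
Year 2019: gap = -1.8 × (8.55 - 4.59) = -7.128%, loss ≈ 23943 × 7.128/100 ≈ 1707.
Year 2020: gap = -1.8 × (8.56 - 4.59) = -7.146%, loss ≈ 23943 × 7.146/100 ≈ 1711.
Year 2021: gap = -1.8 × (5.8 - 4.59) = -2.178%, loss ≈ 23943 × 2.178/100 ≈ 521.
Total lost output = 1306 + 1707 + 1711 + 521 = 5245 billion.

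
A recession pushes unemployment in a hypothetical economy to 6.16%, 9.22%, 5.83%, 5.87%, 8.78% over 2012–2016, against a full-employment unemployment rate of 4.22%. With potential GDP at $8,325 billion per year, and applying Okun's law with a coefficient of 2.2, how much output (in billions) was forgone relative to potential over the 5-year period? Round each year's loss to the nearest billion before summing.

Year 2012: gap = -2.2 × (6.16 - 4.22) = -4.268%, loss ≈ 8325 × 4.268/100 ≈ 355.
Year 2013: gap = -2.2 × (9.22 - 4.22) = -11%, loss ≈ 8325 × 11/100 ≈ 916.
Year 2014: gap = -2.2 × (5.83 - 4.22) = -3.542%, loss ≈ 8325 × 3.542/100 ≈ 295.
Year 2015: gap = -2.2 × (5.87 - 4.22) = -3.63%, loss ≈ 8325 × 3.63/100 ≈ 302.
Year 2016: gap = -2.2 × (8.78 - 4.22) = -10.032%, loss ≈ 8325 × 10.032/100 ≈ 835.
Total lost output = 355 + 916 + 295 + 302 + 835 = 2703 billion.

$2,703 billion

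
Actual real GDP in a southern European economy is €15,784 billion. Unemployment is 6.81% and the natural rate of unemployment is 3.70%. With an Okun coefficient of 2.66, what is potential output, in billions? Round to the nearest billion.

€17,208 billion

Unemployment gap = 6.81 - 3.7 = 3.11 points, so output gap = -2.66 × 3.11 = -8.2726%.
Since Y = Y* × (1 + gap/100), Y* = 15784/0.917274 ≈ 17208 billion.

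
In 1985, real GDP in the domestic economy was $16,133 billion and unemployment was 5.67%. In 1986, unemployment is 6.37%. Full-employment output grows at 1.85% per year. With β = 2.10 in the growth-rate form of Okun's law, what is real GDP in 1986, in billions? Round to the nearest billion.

Δu = 6.37 - 5.67 = 0.7 points.
Okun's law (growth form): g_Y = g_Y* - β × Δu = 1.85 - 2.10 × (0.70) = 1.85 - 1.47 = 0.38%.
Real GDP in the next year = 16133 × (1 + 0.38/100) = 16133 × 1.0038 ≈ 16194 billion.

$16,194 billion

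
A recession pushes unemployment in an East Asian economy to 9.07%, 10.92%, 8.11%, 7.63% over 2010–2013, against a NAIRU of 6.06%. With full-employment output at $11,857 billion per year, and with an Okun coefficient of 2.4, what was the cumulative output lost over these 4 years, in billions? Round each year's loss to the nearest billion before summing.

$3,270 billion

Year 2010: gap = -2.4 × (9.07 - 6.06) = -7.224%, loss ≈ 11857 × 7.224/100 ≈ 857.
Year 2011: gap = -2.4 × (10.92 - 6.06) = -11.664%, loss ≈ 11857 × 11.664/100 ≈ 1383.
Year 2012: gap = -2.4 × (8.11 - 6.06) = -4.92%, loss ≈ 11857 × 4.92/100 ≈ 583.
Year 2013: gap = -2.4 × (7.63 - 6.06) = -3.768%, loss ≈ 11857 × 3.768/100 ≈ 447.
Total lost output = 857 + 1383 + 583 + 447 = 3270 billion.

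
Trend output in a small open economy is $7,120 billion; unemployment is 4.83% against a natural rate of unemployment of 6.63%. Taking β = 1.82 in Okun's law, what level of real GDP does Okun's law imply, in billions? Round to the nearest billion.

$7,353 billion

Unemployment gap = 4.83 - 6.63 = -1.8 points, so the output gap is -1.82 × (-1.8) = 3.276%.
Actual GDP = 7120 × (1 + 3.276/100) = 7120 × 1.03276 ≈ 7353 billion.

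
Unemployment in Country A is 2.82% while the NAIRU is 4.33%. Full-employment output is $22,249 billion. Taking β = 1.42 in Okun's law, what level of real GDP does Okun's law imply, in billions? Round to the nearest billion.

$22,726 billion

Unemployment gap = 2.82 - 4.33 = -1.51 points, so the output gap is -1.42 × (-1.51) = 2.1442%.
Actual GDP = 22249 × (1 + 2.1442/100) = 22249 × 1.021442 ≈ 22726 billion.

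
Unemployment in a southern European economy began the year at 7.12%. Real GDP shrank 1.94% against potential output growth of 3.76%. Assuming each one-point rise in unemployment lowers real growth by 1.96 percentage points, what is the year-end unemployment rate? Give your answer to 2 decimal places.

Growth-rate Okun's law: g_Y = g_Y* - β × Δu, so Δu = (g_Y* - g_Y)/β.
Δu = (3.76 + 1.94)/1.96 = 5.7/1.96 = 2.91 percentage points.
Year-end unemployment = 7.12 + 2.91 = 10.03%.

10.03%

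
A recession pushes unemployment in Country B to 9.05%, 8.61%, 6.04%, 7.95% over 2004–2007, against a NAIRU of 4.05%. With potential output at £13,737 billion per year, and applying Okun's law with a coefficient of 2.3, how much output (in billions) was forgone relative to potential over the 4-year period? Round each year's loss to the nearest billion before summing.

Year 2004: gap = -2.3 × (9.05 - 4.05) = -11.5%, loss ≈ 13737 × 11.5/100 ≈ 1580.
Year 2005: gap = -2.3 × (8.61 - 4.05) = -10.488%, loss ≈ 13737 × 10.488/100 ≈ 1441.
Year 2006: gap = -2.3 × (6.04 - 4.05) = -4.577%, loss ≈ 13737 × 4.577/100 ≈ 629.
Year 2007: gap = -2.3 × (7.95 - 4.05) = -8.97%, loss ≈ 13737 × 8.97/100 ≈ 1232.
Total lost output = 1580 + 1441 + 629 + 1232 = 4882 billion.

£4,882 billion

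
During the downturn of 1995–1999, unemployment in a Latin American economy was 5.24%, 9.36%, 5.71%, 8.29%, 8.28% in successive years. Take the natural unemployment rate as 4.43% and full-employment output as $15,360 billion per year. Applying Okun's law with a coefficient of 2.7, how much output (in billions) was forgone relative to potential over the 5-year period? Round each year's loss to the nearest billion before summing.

Year 1995: gap = -2.7 × (5.24 - 4.43) = -2.187%, loss ≈ 15360 × 2.187/100 ≈ 336.
Year 1996: gap = -2.7 × (9.36 - 4.43) = -13.311%, loss ≈ 15360 × 13.311/100 ≈ 2045.
Year 1997: gap = -2.7 × (5.71 - 4.43) = -3.456%, loss ≈ 15360 × 3.456/100 ≈ 531.
Year 1998: gap = -2.7 × (8.29 - 4.43) = -10.422%, loss ≈ 15360 × 10.422/100 ≈ 1601.
Year 1999: gap = -2.7 × (8.28 - 4.43) = -10.395%, loss ≈ 15360 × 10.395/100 ≈ 1597.
Total lost output = 336 + 2045 + 531 + 1601 + 1597 = 6110 billion.

$6,110 billion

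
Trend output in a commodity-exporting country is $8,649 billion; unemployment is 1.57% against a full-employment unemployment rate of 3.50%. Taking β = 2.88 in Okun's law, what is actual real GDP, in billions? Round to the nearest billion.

Unemployment gap = 1.57 - 3.5 = -1.93 points, so the output gap is -2.88 × (-1.93) = 5.5584%.
Actual GDP = 8649 × (1 + 5.5584/100) = 8649 × 1.055584 ≈ 9130 billion.

$9,130 billion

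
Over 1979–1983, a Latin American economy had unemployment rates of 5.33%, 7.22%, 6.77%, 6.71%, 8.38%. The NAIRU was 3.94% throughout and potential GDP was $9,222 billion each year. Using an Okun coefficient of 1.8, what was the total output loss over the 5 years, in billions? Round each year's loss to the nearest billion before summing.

$2,442 billion

Year 1979: gap = -1.8 × (5.33 - 3.94) = -2.502%, loss ≈ 9222 × 2.502/100 ≈ 231.
Year 1980: gap = -1.8 × (7.22 - 3.94) = -5.904%, loss ≈ 9222 × 5.904/100 ≈ 544.
Year 1981: gap = -1.8 × (6.77 - 3.94) = -5.094%, loss ≈ 9222 × 5.094/100 ≈ 470.
Year 1982: gap = -1.8 × (6.71 - 3.94) = -4.986%, loss ≈ 9222 × 4.986/100 ≈ 460.
Year 1983: gap = -1.8 × (8.38 - 3.94) = -7.992%, loss ≈ 9222 × 7.992/100 ≈ 737.
Total lost output = 231 + 544 + 470 + 460 + 737 = 2442 billion.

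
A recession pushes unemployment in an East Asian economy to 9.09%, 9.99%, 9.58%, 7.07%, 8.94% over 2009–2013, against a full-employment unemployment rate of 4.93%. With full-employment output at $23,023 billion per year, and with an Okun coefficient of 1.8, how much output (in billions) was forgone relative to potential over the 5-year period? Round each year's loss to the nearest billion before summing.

Year 2009: gap = -1.8 × (9.09 - 4.93) = -7.488%, loss ≈ 23023 × 7.488/100 ≈ 1724.
Year 2010: gap = -1.8 × (9.99 - 4.93) = -9.108%, loss ≈ 23023 × 9.108/100 ≈ 2097.
Year 2011: gap = -1.8 × (9.58 - 4.93) = -8.37%, loss ≈ 23023 × 8.37/100 ≈ 1927.
Year 2012: gap = -1.8 × (7.07 - 4.93) = -3.852%, loss ≈ 23023 × 3.852/100 ≈ 887.
Year 2013: gap = -1.8 × (8.94 - 4.93) = -7.218%, loss ≈ 23023 × 7.218/100 ≈ 1662.
Total lost output = 1724 + 2097 + 1927 + 887 + 1662 = 8297 billion.

$8,297 billion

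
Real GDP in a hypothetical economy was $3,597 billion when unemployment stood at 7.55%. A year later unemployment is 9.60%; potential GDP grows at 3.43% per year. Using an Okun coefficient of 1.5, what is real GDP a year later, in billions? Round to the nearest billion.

Δu = 9.6 - 7.55 = 2.05 points.
Okun's law (growth form): g_Y = g_Y* - β × Δu = 3.43 - 1.5 × (2.05) = 3.43 - 3.075 = 0.355%.
Real GDP in the next year = 3597 × (1 + 0.355/100) = 3597 × 1.00355 ≈ 3610 billion.

$3,610 billion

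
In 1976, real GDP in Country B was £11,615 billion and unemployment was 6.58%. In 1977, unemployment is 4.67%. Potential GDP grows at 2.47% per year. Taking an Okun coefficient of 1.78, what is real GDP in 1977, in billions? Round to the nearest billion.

£12,297 billion

Δu = 4.67 - 6.58 = -1.91 points.
Okun's law (growth form): g_Y = g_Y* - β × Δu = 2.47 - 1.78 × (-1.91) = 2.47 + 3.3998 = 5.8698%.
Real GDP in the next year = 11615 × (1 + 5.8698/100) = 11615 × 1.058698 ≈ 12297 billion.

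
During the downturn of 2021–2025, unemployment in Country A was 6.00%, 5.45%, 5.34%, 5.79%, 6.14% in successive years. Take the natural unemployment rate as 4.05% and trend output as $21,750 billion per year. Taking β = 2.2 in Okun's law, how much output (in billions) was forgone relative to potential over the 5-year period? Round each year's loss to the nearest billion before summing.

$4,053 billion

Year 2021: gap = -2.2 × (6 - 4.05) = -4.29%, loss ≈ 21750 × 4.29/100 ≈ 933.
Year 2022: gap = -2.2 × (5.45 - 4.05) = -3.08%, loss ≈ 21750 × 3.08/100 ≈ 670.
Year 2023: gap = -2.2 × (5.34 - 4.05) = -2.838%, loss ≈ 21750 × 2.838/100 ≈ 617.
Year 2024: gap = -2.2 × (5.79 - 4.05) = -3.828%, loss ≈ 21750 × 3.828/100 ≈ 833.
Year 2025: gap = -2.2 × (6.14 - 4.05) = -4.598%, loss ≈ 21750 × 4.598/100 ≈ 1000.
Total lost output = 933 + 670 + 617 + 833 + 1000 = 4053 billion.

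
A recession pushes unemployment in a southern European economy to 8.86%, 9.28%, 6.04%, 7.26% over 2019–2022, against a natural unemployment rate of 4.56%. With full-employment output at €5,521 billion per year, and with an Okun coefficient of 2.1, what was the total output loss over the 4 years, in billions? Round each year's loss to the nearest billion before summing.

€1,531 billion

Year 2019: gap = -2.1 × (8.86 - 4.56) = -9.03%, loss ≈ 5521 × 9.03/100 ≈ 499.
Year 2020: gap = -2.1 × (9.28 - 4.56) = -9.912%, loss ≈ 5521 × 9.912/100 ≈ 547.
Year 2021: gap = -2.1 × (6.04 - 4.56) = -3.108%, loss ≈ 5521 × 3.108/100 ≈ 172.
Year 2022: gap = -2.1 × (7.26 - 4.56) = -5.67%, loss ≈ 5521 × 5.67/100 ≈ 313.
Total lost output = 499 + 547 + 172 + 313 = 1531 billion.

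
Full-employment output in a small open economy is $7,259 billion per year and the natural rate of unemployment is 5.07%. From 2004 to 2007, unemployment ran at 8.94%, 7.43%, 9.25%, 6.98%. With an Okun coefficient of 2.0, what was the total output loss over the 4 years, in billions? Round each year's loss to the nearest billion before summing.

Year 2004: gap = -2.0 × (8.94 - 5.07) = -7.74%, loss ≈ 7259 × 7.74/100 ≈ 562.
Year 2005: gap = -2.0 × (7.43 - 5.07) = -4.72%, loss ≈ 7259 × 4.72/100 ≈ 343.
Year 2006: gap = -2.0 × (9.25 - 5.07) = -8.36%, loss ≈ 7259 × 8.36/100 ≈ 607.
Year 2007: gap = -2.0 × (6.98 - 5.07) = -3.82%, loss ≈ 7259 × 3.82/100 ≈ 277.
Total lost output = 562 + 343 + 607 + 277 = 1789 billion.

$1,789 billion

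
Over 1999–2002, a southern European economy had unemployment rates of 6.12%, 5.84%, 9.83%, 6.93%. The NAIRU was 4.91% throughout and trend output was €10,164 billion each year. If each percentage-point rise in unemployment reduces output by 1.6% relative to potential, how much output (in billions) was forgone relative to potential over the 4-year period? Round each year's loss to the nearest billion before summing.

€1,477 billion

Year 1999: gap = -1.6 × (6.12 - 4.91) = -1.936%, loss ≈ 10164 × 1.936/100 ≈ 197.
Year 2000: gap = -1.6 × (5.84 - 4.91) = -1.488%, loss ≈ 10164 × 1.488/100 ≈ 151.
Year 2001: gap = -1.6 × (9.83 - 4.91) = -7.872%, loss ≈ 10164 × 7.872/100 ≈ 800.
Year 2002: gap = -1.6 × (6.93 - 4.91) = -3.232%, loss ≈ 10164 × 3.232/100 ≈ 329.
Total lost output = 197 + 151 + 800 + 329 = 1477 billion.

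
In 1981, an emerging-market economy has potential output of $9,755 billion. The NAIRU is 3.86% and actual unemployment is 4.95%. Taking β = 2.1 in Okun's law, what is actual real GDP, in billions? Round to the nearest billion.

$9,532 billion

Unemployment gap = 4.95 - 3.86 = 1.09 points, so the output gap is -2.1 × 1.09 = -2.289%.
Actual GDP = 9755 × (1 - 2.289/100) = 9755 × 0.97711 ≈ 9532 billion.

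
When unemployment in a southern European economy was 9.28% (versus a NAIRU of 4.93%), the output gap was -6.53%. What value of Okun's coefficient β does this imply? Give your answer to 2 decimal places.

Okun's law: output gap = -β × (u - u*).
-6.53 = -β × (9.28 - 4.93) = -β × 4.35, so β = 6.53/4.35 = 1.50.

β ≈ 1.50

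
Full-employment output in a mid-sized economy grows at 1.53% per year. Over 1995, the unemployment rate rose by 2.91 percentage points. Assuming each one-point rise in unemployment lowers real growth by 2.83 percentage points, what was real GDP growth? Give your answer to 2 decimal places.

-6.71%

Growth-rate Okun's law: g_Y = g_Y* - β × Δu.
g_Y = 1.53 - 2.83 × (2.91) = 1.53 - 8.2353 = -6.7053%, i.e. -6.71% to 2 d.p.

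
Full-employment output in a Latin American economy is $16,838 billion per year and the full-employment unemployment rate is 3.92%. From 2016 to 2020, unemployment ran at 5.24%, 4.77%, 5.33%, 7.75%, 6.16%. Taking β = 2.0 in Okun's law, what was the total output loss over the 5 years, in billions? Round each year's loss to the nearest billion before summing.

Year 2016: gap = -2.0 × (5.24 - 3.92) = -2.64%, loss ≈ 16838 × 2.64/100 ≈ 445.
Year 2017: gap = -2.0 × (4.77 - 3.92) = -1.7%, loss ≈ 16838 × 1.7/100 ≈ 286.
Year 2018: gap = -2.0 × (5.33 - 3.92) = -2.82%, loss ≈ 16838 × 2.82/100 ≈ 475.
Year 2019: gap = -2.0 × (7.75 - 3.92) = -7.66%, loss ≈ 16838 × 7.66/100 ≈ 1290.
Year 2020: gap = -2.0 × (6.16 - 3.92) = -4.48%, loss ≈ 16838 × 4.48/100 ≈ 754.
Total lost output = 445 + 286 + 475 + 1290 + 754 = 3250 billion.

$3,250 billion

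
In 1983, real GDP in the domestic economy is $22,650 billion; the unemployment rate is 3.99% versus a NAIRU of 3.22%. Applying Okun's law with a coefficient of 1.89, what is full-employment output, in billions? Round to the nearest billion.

$22,984 billion

Unemployment gap = 3.99 - 3.22 = 0.77 points, so output gap = -1.89 × 0.77 = -1.4553%.
Since Y = Y* × (1 + gap/100), Y* = 22650/0.985447 ≈ 22984 billion.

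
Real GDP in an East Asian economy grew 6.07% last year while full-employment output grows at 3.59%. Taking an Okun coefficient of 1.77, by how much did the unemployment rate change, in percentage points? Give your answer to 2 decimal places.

Growth-rate Okun's law: g_Y = g_Y* - β × Δu, so Δu = (g_Y* - g_Y)/β.
Δu = (3.59 - 6.07)/1.77 = -2.48/1.77 = -1.40 percentage points.

-1.40 percentage points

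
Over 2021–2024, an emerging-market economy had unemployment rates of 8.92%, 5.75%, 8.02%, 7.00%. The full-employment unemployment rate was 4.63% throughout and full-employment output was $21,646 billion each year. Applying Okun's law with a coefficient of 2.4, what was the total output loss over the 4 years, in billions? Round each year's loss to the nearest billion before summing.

Year 2021: gap = -2.4 × (8.92 - 4.63) = -10.296%, loss ≈ 21646 × 10.296/100 ≈ 2229.
Year 2022: gap = -2.4 × (5.75 - 4.63) = -2.688%, loss ≈ 21646 × 2.688/100 ≈ 582.
Year 2023: gap = -2.4 × (8.02 - 4.63) = -8.136%, loss ≈ 21646 × 8.136/100 ≈ 1761.
Year 2024: gap = -2.4 × (7 - 4.63) = -5.688%, loss ≈ 21646 × 5.688/100 ≈ 1231.
Total lost output = 2229 + 582 + 1761 + 1231 = 5803 billion.

$5,803 billion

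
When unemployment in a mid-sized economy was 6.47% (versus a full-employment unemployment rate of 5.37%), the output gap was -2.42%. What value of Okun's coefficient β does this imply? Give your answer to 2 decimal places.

Okun's law: output gap = -β × (u - u*).
-2.42 = -β × (6.47 - 5.37) = -β × 1.1, so β = 2.42/1.1 = 2.20.

β ≈ 2.20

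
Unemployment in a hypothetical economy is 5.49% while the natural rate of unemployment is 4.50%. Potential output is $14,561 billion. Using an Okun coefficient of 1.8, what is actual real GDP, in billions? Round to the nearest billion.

$14,302 billion

Unemployment gap = 5.49 - 4.5 = 0.99 points, so the output gap is -1.8 × 0.99 = -1.782%.
Actual GDP = 14561 × (1 - 1.782/100) = 14561 × 0.98218 ≈ 14302 billion.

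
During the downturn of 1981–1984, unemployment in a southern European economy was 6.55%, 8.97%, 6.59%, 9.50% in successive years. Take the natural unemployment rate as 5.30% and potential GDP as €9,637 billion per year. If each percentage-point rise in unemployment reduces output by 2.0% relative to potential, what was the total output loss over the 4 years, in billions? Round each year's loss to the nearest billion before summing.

Year 1981: gap = -2.0 × (6.55 - 5.3) = -2.5%, loss ≈ 9637 × 2.5/100 ≈ 241.
Year 1982: gap = -2.0 × (8.97 - 5.3) = -7.34%, loss ≈ 9637 × 7.34/100 ≈ 707.
Year 1983: gap = -2.0 × (6.59 - 5.3) = -2.58%, loss ≈ 9637 × 2.58/100 ≈ 249.
Year 1984: gap = -2.0 × (9.5 - 5.3) = -8.4%, loss ≈ 9637 × 8.4/100 ≈ 810.
Total lost output = 241 + 707 + 249 + 810 = 2007 billion.

€2,007 billion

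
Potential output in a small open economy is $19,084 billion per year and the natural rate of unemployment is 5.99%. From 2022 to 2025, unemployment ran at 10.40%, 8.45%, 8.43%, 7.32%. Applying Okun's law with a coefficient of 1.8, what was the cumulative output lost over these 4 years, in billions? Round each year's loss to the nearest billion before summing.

Year 2022: gap = -1.8 × (10.4 - 5.99) = -7.938%, loss ≈ 19084 × 7.938/100 ≈ 1515.
Year 2023: gap = -1.8 × (8.45 - 5.99) = -4.428%, loss ≈ 19084 × 4.428/100 ≈ 845.
Year 2024: gap = -1.8 × (8.43 - 5.99) = -4.392%, loss ≈ 19084 × 4.392/100 ≈ 838.
Year 2025: gap = -1.8 × (7.32 - 5.99) = -2.394%, loss ≈ 19084 × 2.394/100 ≈ 457.
Total lost output = 1515 + 845 + 838 + 457 = 3655 billion.

$3,655 billion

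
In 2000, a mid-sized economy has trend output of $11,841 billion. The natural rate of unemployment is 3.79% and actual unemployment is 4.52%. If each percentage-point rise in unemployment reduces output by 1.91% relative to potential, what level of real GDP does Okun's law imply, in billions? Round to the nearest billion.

$11,676 billion

Unemployment gap = 4.52 - 3.79 = 0.73 points, so the output gap is -1.91 × 0.73 = -1.3943%.
Actual GDP = 11841 × (1 - 1.3943/100) = 11841 × 0.986057 ≈ 11676 billion.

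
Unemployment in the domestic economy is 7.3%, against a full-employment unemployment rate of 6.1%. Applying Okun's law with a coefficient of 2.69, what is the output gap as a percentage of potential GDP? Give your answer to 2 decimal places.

-3.23%

The unemployment gap is 7.3 - 6.1 = 1.2 percentage points.
Okun's law gives an output gap of -2.69 × 1.2 = -3.228%, i.e. 3.23% below potential.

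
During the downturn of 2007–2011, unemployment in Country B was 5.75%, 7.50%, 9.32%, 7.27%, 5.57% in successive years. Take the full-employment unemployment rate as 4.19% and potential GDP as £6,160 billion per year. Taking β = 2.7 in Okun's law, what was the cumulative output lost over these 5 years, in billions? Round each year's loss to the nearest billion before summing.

£2,405 billion

Year 2007: gap = -2.7 × (5.75 - 4.19) = -4.212%, loss ≈ 6160 × 4.212/100 ≈ 259.
Year 2008: gap = -2.7 × (7.5 - 4.19) = -8.937%, loss ≈ 6160 × 8.937/100 ≈ 551.
Year 2009: gap = -2.7 × (9.32 - 4.19) = -13.851%, loss ≈ 6160 × 13.851/100 ≈ 853.
Year 2010: gap = -2.7 × (7.27 - 4.19) = -8.316%, loss ≈ 6160 × 8.316/100 ≈ 512.
Year 2011: gap = -2.7 × (5.57 - 4.19) = -3.726%, loss ≈ 6160 × 3.726/100 ≈ 230.
Total lost output = 259 + 551 + 853 + 512 + 230 = 2405 billion.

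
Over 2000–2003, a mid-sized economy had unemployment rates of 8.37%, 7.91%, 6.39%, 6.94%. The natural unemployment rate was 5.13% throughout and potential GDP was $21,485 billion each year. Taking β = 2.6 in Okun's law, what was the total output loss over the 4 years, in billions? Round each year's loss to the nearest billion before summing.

$5,078 billion

Year 2000: gap = -2.6 × (8.37 - 5.13) = -8.424%, loss ≈ 21485 × 8.424/100 ≈ 1810.
Year 2001: gap = -2.6 × (7.91 - 5.13) = -7.228%, loss ≈ 21485 × 7.228/100 ≈ 1553.
Year 2002: gap = -2.6 × (6.39 - 5.13) = -3.276%, loss ≈ 21485 × 3.276/100 ≈ 704.
Year 2003: gap = -2.6 × (6.94 - 5.13) = -4.706%, loss ≈ 21485 × 4.706/100 ≈ 1011.
Total lost output = 1810 + 1553 + 704 + 1011 = 5078 billion.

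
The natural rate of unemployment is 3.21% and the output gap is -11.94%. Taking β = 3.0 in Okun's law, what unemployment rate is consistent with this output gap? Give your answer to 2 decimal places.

7.19%

From Okun's law, u - u* = -(output gap)/β = -(-11.94)/3.0 = 3.98 points.
So u = 3.21 + 3.98 = 7.19%.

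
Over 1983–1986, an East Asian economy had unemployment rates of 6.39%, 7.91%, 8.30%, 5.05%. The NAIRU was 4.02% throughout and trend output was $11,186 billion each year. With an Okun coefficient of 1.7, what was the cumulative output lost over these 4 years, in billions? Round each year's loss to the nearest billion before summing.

Year 1983: gap = -1.7 × (6.39 - 4.02) = -4.029%, loss ≈ 11186 × 4.029/100 ≈ 451.
Year 1984: gap = -1.7 × (7.91 - 4.02) = -6.613%, loss ≈ 11186 × 6.613/100 ≈ 740.
Year 1985: gap = -1.7 × (8.3 - 4.02) = -7.276%, loss ≈ 11186 × 7.276/100 ≈ 814.
Year 1986: gap = -1.7 × (5.05 - 4.02) = -1.751%, loss ≈ 11186 × 1.751/100 ≈ 196.
Total lost output = 451 + 740 + 814 + 196 = 2201 billion.

$2,201 billion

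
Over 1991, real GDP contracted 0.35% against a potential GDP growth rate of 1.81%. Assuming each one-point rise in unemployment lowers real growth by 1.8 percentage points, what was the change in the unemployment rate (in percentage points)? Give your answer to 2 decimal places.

1.20 percentage points

Growth-rate Okun's law: g_Y = g_Y* - β × Δu, so Δu = (g_Y* - g_Y)/β.
Δu = (1.81 + 0.35)/1.8 = 2.16/1.8 = 1.20 percentage points.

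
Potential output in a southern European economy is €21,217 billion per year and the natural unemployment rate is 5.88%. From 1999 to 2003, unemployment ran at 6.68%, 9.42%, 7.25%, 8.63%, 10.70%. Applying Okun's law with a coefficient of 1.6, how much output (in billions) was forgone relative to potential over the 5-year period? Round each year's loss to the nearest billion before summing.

Year 1999: gap = -1.6 × (6.68 - 5.88) = -1.28%, loss ≈ 21217 × 1.28/100 ≈ 272.
Year 2000: gap = -1.6 × (9.42 - 5.88) = -5.664%, loss ≈ 21217 × 5.664/100 ≈ 1202.
Year 2001: gap = -1.6 × (7.25 - 5.88) = -2.192%, loss ≈ 21217 × 2.192/100 ≈ 465.
Year 2002: gap = -1.6 × (8.63 - 5.88) = -4.4%, loss ≈ 21217 × 4.4/100 ≈ 934.
Year 2003: gap = -1.6 × (10.7 - 5.88) = -7.712%, loss ≈ 21217 × 7.712/100 ≈ 1636.
Total lost output = 272 + 1202 + 465 + 934 + 1636 = 4509 billion.

€4,509 billion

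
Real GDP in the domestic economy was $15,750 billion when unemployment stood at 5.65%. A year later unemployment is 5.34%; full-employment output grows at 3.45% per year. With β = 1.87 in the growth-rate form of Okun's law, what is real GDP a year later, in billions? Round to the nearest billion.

Δu = 5.34 - 5.65 = -0.31 points.
Okun's law (growth form): g_Y = g_Y* - β × Δu = 3.45 - 1.87 × (-0.31) = 3.45 + 0.5797 = 4.0297%.
Real GDP in the next year = 15750 × (1 + 4.0297/100) = 15750 × 1.040297 ≈ 16385 billion.

$16,385 billion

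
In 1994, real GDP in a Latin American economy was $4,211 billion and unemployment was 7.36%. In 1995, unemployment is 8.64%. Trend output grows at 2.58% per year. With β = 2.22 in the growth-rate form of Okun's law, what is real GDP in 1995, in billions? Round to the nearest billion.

Δu = 8.64 - 7.36 = 1.28 points.
Okun's law (growth form): g_Y = g_Y* - β × Δu = 2.58 - 2.22 × (1.28) = 2.58 - 2.8416 = -0.2616%.
Real GDP in the next year = 4211 × (1 - 0.2616/100) = 4211 × 0.997384 ≈ 4200 billion.

$4,200 billion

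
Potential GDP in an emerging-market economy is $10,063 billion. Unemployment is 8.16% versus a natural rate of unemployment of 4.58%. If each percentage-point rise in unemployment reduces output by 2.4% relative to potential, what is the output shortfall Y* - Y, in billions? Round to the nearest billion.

Output gap = -2.4 × (8.16 - 4.58) = -2.4 × 3.58 = -8.592%.
Actual GDP ≈ 10063 × 0.91408 ≈ 9198 billion, so the shortfall is 10063 - 9198 = 865 billion.

$865 billion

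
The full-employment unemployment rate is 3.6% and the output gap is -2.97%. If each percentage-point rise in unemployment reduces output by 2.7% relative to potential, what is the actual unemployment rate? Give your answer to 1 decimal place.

4.7%

From Okun's law, u - u* = -(output gap)/β = -(-2.97)/2.7 = 1.1 points.
So u = 3.6 + 1.1 = 4.7%.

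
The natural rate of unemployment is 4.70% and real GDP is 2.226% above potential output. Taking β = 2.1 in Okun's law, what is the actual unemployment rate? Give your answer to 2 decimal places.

3.64%

From Okun's law, u - u* = -(output gap)/β = -(2.226)/2.1 = -1.06 points.
So u = 4.7 - 1.06 = 3.64%.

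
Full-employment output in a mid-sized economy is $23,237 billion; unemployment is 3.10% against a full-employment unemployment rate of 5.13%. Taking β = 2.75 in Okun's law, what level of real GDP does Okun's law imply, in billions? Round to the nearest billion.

$24,534 billion

Unemployment gap = 3.1 - 5.13 = -2.03 points, so the output gap is -2.75 × (-2.03) = 5.5825%.
Actual GDP = 23237 × (1 + 5.5825/100) = 23237 × 1.055825 ≈ 24534 billion.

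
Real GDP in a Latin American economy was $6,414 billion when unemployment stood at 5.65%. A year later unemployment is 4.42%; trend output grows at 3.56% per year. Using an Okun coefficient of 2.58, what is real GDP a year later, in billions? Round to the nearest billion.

$6,846 billion

Δu = 4.42 - 5.65 = -1.23 points.
Okun's law (growth form): g_Y = g_Y* - β × Δu = 3.56 - 2.58 × (-1.23) = 3.56 + 3.1734 = 6.7334%.
Real GDP in the next year = 6414 × (1 + 6.7334/100) = 6414 × 1.067334 ≈ 6846 billion.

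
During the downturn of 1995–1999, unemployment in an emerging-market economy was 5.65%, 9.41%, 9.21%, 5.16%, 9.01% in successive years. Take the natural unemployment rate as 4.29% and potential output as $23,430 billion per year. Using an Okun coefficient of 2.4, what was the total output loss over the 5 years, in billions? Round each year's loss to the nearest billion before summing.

Year 1995: gap = -2.4 × (5.65 - 4.29) = -3.264%, loss ≈ 23430 × 3.264/100 ≈ 765.
Year 1996: gap = -2.4 × (9.41 - 4.29) = -12.288%, loss ≈ 23430 × 12.288/100 ≈ 2879.
Year 1997: gap = -2.4 × (9.21 - 4.29) = -11.808%, loss ≈ 23430 × 11.808/100 ≈ 2767.
Year 1998: gap = -2.4 × (5.16 - 4.29) = -2.088%, loss ≈ 23430 × 2.088/100 ≈ 489.
Year 1999: gap = -2.4 × (9.01 - 4.29) = -11.328%, loss ≈ 23430 × 11.328/100 ≈ 2654.
Total lost output = 765 + 2879 + 2767 + 489 + 2654 = 9554 billion.

$9,554 billion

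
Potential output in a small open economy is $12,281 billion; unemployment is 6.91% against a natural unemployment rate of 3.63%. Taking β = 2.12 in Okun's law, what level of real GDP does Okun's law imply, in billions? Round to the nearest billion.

$11,427 billion

Unemployment gap = 6.91 - 3.63 = 3.28 points, so the output gap is -2.12 × 3.28 = -6.9536%.
Actual GDP = 12281 × (1 - 6.9536/100) = 12281 × 0.930464 ≈ 11427 billion.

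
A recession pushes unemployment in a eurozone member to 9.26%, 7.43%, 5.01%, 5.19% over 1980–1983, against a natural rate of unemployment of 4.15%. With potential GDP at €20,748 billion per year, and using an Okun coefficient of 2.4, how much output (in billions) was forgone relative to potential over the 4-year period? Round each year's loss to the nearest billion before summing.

Year 1980: gap = -2.4 × (9.26 - 4.15) = -12.264%, loss ≈ 20748 × 12.264/100 ≈ 2545.
Year 1981: gap = -2.4 × (7.43 - 4.15) = -7.872%, loss ≈ 20748 × 7.872/100 ≈ 1633.
Year 1982: gap = -2.4 × (5.01 - 4.15) = -2.064%, loss ≈ 20748 × 2.064/100 ≈ 428.
Year 1983: gap = -2.4 × (5.19 - 4.15) = -2.496%, loss ≈ 20748 × 2.496/100 ≈ 518.
Total lost output = 2545 + 1633 + 428 + 518 = 5124 billion.

€5,124 billion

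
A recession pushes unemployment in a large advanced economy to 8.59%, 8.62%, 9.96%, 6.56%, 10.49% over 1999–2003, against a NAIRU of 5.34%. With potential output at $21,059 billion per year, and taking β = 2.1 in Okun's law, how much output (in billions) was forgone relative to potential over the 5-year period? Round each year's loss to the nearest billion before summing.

$7,749 billion

Year 1999: gap = -2.1 × (8.59 - 5.34) = -6.825%, loss ≈ 21059 × 6.825/100 ≈ 1437.
Year 2000: gap = -2.1 × (8.62 - 5.34) = -6.888%, loss ≈ 21059 × 6.888/100 ≈ 1451.
Year 2001: gap = -2.1 × (9.96 - 5.34) = -9.702%, loss ≈ 21059 × 9.702/100 ≈ 2043.
Year 2002: gap = -2.1 × (6.56 - 5.34) = -2.562%, loss ≈ 21059 × 2.562/100 ≈ 540.
Year 2003: gap = -2.1 × (10.49 - 5.34) = -10.815%, loss ≈ 21059 × 10.815/100 ≈ 2278.
Total lost output = 1437 + 1451 + 2043 + 540 + 2278 = 7749 billion.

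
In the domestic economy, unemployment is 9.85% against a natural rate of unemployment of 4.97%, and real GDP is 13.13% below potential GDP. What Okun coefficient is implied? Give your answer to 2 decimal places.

β ≈ 2.69

Okun's law: output gap = -β × (u - u*).
-13.13 = -β × (9.85 - 4.97) = -β × 4.88, so β = 13.13/4.88 = 2.69.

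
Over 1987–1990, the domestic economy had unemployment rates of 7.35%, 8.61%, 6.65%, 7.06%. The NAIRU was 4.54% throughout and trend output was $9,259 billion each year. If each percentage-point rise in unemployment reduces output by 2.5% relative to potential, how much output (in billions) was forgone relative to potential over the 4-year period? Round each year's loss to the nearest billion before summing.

Year 1987: gap = -2.5 × (7.35 - 4.54) = -7.025%, loss ≈ 9259 × 7.025/100 ≈ 650.
Year 1988: gap = -2.5 × (8.61 - 4.54) = -10.175%, loss ≈ 9259 × 10.175/100 ≈ 942.
Year 1989: gap = -2.5 × (6.65 - 4.54) = -5.275%, loss ≈ 9259 × 5.275/100 ≈ 488.
Year 1990: gap = -2.5 × (7.06 - 4.54) = -6.3%, loss ≈ 9259 × 6.3/100 ≈ 583.
Total lost output = 650 + 942 + 488 + 583 = 2663 billion.

$2,663 billion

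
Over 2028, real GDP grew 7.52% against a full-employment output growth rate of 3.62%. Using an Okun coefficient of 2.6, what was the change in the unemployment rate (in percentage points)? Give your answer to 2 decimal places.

Growth-rate Okun's law: g_Y = g_Y* - β × Δu, so Δu = (g_Y* - g_Y)/β.
Δu = (3.62 - 7.52)/2.6 = -3.9/2.6 = -1.50 percentage points.

-1.50 percentage points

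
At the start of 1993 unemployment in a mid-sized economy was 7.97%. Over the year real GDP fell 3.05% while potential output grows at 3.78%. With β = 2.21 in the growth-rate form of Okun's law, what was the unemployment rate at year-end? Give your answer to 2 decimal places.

11.06%

Growth-rate Okun's law: g_Y = g_Y* - β × Δu, so Δu = (g_Y* - g_Y)/β.
Δu = (3.78 + 3.05)/2.21 = 6.83/2.21 = 3.09 percentage points.
Year-end unemployment = 7.97 + 3.09 = 11.06%.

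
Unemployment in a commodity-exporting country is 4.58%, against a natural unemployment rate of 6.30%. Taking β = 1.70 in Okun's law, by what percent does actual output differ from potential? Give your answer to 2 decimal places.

The unemployment gap is 4.58 - 6.3 = -1.72 percentage points.
Okun's law gives an output gap of -1.7 × (-1.72) = 2.924%, i.e. 2.92% above potential.

2.92%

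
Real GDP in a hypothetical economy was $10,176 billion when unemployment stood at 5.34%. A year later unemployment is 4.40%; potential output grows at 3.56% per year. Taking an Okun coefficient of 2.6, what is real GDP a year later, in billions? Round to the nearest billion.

$10,787 billion

Δu = 4.4 - 5.34 = -0.94 points.
Okun's law (growth form): g_Y = g_Y* - β × Δu = 3.56 - 2.6 × (-0.94) = 3.56 + 2.444 = 6.004%.
Real GDP in the next year = 10176 × (1 + 6.004/100) = 10176 × 1.06004 ≈ 10787 billion.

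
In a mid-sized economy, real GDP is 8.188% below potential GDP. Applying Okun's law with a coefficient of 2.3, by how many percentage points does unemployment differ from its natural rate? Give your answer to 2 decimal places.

3.56 percentage points

Okun's law: output gap = -β × (u - u*), so u - u* = -(output gap)/β.
u - u* = -(-8.188)/2.3 = 3.56 percentage points.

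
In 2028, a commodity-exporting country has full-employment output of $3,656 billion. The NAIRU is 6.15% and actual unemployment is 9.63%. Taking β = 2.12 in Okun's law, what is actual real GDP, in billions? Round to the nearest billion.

$3,386 billion

Unemployment gap = 9.63 - 6.15 = 3.48 points, so the output gap is -2.12 × 3.48 = -7.3776%.
Actual GDP = 3656 × (1 - 7.3776/100) = 3656 × 0.926224 ≈ 3386 billion.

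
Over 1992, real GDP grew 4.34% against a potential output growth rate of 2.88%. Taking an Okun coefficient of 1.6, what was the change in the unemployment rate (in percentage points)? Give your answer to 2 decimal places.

-0.91 percentage points

Growth-rate Okun's law: g_Y = g_Y* - β × Δu, so Δu = (g_Y* - g_Y)/β.
Δu = (2.88 - 4.34)/1.6 = -1.46/1.6 = -0.91 percentage points.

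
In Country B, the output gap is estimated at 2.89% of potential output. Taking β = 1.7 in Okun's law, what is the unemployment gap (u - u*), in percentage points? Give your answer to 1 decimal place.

Okun's law: output gap = -β × (u - u*), so u - u* = -(output gap)/β.
u - u* = -(2.89)/1.7 = -1.7 percentage points.

-1.7 percentage points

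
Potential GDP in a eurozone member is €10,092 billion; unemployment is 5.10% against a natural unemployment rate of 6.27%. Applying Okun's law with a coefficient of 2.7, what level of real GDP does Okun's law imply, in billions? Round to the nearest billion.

Unemployment gap = 5.1 - 6.27 = -1.17 points, so the output gap is -2.7 × (-1.17) = 3.159%.
Actual GDP = 10092 × (1 + 3.159/100) = 10092 × 1.03159 ≈ 10411 billion.

€10,411 billion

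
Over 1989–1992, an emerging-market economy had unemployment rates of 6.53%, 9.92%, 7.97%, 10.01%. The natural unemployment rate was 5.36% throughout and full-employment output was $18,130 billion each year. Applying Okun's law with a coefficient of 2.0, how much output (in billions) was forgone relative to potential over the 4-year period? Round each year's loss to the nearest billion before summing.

Year 1989: gap = -2.0 × (6.53 - 5.36) = -2.34%, loss ≈ 18130 × 2.34/100 ≈ 424.
Year 1990: gap = -2.0 × (9.92 - 5.36) = -9.12%, loss ≈ 18130 × 9.12/100 ≈ 1653.
Year 1991: gap = -2.0 × (7.97 - 5.36) = -5.22%, loss ≈ 18130 × 5.22/100 ≈ 946.
Year 1992: gap = -2.0 × (10.01 - 5.36) = -9.3%, loss ≈ 18130 × 9.3/100 ≈ 1686.
Total lost output = 424 + 1653 + 946 + 1686 = 4709 billion.

$4,709 billion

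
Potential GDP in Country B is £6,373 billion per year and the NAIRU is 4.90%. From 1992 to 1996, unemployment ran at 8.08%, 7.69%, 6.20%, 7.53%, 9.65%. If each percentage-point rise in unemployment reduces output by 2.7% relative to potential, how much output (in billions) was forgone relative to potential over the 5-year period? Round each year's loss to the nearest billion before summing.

£2,521 billion

Year 1992: gap = -2.7 × (8.08 - 4.9) = -8.586%, loss ≈ 6373 × 8.586/100 ≈ 547.
Year 1993: gap = -2.7 × (7.69 - 4.9) = -7.533%, loss ≈ 6373 × 7.533/100 ≈ 480.
Year 1994: gap = -2.7 × (6.2 - 4.9) = -3.51%, loss ≈ 6373 × 3.51/100 ≈ 224.
Year 1995: gap = -2.7 × (7.53 - 4.9) = -7.101%, loss ≈ 6373 × 7.101/100 ≈ 453.
Year 1996: gap = -2.7 × (9.65 - 4.9) = -12.825%, loss ≈ 6373 × 12.825/100 ≈ 817.
Total lost output = 547 + 480 + 224 + 453 + 817 = 2521 billion.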